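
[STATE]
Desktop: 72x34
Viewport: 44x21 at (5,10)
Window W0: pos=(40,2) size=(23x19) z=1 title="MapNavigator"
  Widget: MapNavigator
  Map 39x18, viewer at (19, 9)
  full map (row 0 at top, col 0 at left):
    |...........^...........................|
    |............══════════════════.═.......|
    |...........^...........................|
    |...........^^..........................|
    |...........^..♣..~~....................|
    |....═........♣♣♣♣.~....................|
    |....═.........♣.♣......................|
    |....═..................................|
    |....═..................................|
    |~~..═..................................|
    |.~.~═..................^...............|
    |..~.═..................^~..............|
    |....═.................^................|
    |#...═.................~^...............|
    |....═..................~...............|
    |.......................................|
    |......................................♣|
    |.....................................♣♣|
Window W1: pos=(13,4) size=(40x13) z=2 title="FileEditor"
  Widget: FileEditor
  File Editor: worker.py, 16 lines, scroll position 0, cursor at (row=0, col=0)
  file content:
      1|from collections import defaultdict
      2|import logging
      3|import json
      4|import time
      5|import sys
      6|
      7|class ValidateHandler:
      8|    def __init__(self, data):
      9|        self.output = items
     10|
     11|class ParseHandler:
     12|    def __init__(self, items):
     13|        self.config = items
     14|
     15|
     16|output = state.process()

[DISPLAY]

        ┃import time                        
        ┃import sys                         
        ┃                                   
        ┃class ValidateHandler:             
        ┃    def __init__(self, data):      
        ┃        self.output = items        
        ┗━━━━━━━━━━━━━━━━━━━━━━━━━━━━━━━━━━━
                                   ┃........
                                   ┃........
                                   ┃........
                                   ┗━━━━━━━━
                                            
                                            
                                            
                                            
                                            
                                            
                                            
                                            
                                            
                                            


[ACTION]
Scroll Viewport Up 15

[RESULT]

                                            
                                            
                                   ┏━━━━━━━━
                                   ┃ MapNavi
        ┏━━━━━━━━━━━━━━━━━━━━━━━━━━━━━━━━━━━
        ┃ FileEditor                        
        ┠───────────────────────────────────
        ┃█rom collections import defaultdict
        ┃import logging                     
        ┃import json                        
        ┃import time                        
        ┃import sys                         
        ┃                                   
        ┃class ValidateHandler:             
        ┃    def __init__(self, data):      
        ┃        self.output = items        
        ┗━━━━━━━━━━━━━━━━━━━━━━━━━━━━━━━━━━━
                                   ┃........
                                   ┃........
                                   ┃........
                                   ┗━━━━━━━━


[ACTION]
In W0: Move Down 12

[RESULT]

                                            
                                            
                                   ┏━━━━━━━━
                                   ┃ MapNavi
        ┏━━━━━━━━━━━━━━━━━━━━━━━━━━━━━━━━━━━
        ┃ FileEditor                        
        ┠───────────────────────────────────
        ┃█rom collections import defaultdict
        ┃import logging                     
        ┃import json                        
        ┃import time                        
        ┃import sys                         
        ┃                                   
        ┃class ValidateHandler:             
        ┃    def __init__(self, data):      
        ┃        self.output = items        
        ┗━━━━━━━━━━━━━━━━━━━━━━━━━━━━━━━━━━━
                                   ┃        
                                   ┃        
                                   ┃        
                                   ┗━━━━━━━━


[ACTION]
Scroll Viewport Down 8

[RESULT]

        ┃import logging                     
        ┃import json                        
        ┃import time                        
        ┃import sys                         
        ┃                                   
        ┃class ValidateHandler:             
        ┃    def __init__(self, data):      
        ┃        self.output = items        
        ┗━━━━━━━━━━━━━━━━━━━━━━━━━━━━━━━━━━━
                                   ┃        
                                   ┃        
                                   ┃        
                                   ┗━━━━━━━━
                                            
                                            
                                            
                                            
                                            
                                            
                                            
                                            


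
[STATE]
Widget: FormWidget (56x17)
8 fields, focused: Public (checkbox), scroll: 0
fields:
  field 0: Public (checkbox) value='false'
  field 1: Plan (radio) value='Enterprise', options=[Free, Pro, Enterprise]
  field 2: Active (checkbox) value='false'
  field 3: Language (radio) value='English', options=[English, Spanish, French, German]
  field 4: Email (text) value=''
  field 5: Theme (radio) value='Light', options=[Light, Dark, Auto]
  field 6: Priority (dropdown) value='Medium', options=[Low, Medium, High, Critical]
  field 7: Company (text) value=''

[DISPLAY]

> Public:     [ ]                                       
  Plan:       ( ) Free  ( ) Pro  (●) Enterprise         
  Active:     [ ]                                       
  Language:   (●) English  ( ) Spanish  ( ) French  ( ) 
  Email:      [                                        ]
  Theme:      (●) Light  ( ) Dark  ( ) Auto             
  Priority:   [Medium                                 ▼]
  Company:    [                                        ]
                                                        
                                                        
                                                        
                                                        
                                                        
                                                        
                                                        
                                                        
                                                        


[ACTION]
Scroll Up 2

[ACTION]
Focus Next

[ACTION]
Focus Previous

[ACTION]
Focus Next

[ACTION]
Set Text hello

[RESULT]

  Public:     [ ]                                       
> Plan:       ( ) Free  ( ) Pro  (●) Enterprise         
  Active:     [ ]                                       
  Language:   (●) English  ( ) Spanish  ( ) French  ( ) 
  Email:      [                                        ]
  Theme:      (●) Light  ( ) Dark  ( ) Auto             
  Priority:   [Medium                                 ▼]
  Company:    [                                        ]
                                                        
                                                        
                                                        
                                                        
                                                        
                                                        
                                                        
                                                        
                                                        


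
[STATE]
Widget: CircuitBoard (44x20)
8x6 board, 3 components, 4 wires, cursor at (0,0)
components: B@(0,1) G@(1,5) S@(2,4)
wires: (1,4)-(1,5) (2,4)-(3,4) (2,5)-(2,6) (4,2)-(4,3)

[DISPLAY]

   0 1 2 3 4 5 6 7                          
0  [.]  B                                   
                                            
1                   · ─ G                   
                                            
2                   S   · ─ ·               
                    │                       
3                   ·                       
                                            
4           · ─ ·                           
                                            
5                                           
Cursor: (0,0)                               
                                            
                                            
                                            
                                            
                                            
                                            
                                            


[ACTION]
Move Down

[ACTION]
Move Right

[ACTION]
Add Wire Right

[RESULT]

   0 1 2 3 4 5 6 7                          
0       B                                   
                                            
1      [.]─ ·       · ─ G                   
                                            
2                   S   · ─ ·               
                    │                       
3                   ·                       
                                            
4           · ─ ·                           
                                            
5                                           
Cursor: (1,1)                               
                                            
                                            
                                            
                                            
                                            
                                            
                                            


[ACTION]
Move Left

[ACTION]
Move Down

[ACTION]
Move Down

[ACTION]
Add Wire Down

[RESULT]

   0 1 2 3 4 5 6 7                          
0       B                                   
                                            
1       · ─ ·       · ─ G                   
                                            
2                   S   · ─ ·               
                    │                       
3  [.]              ·                       
    │                                       
4   ·       · ─ ·                           
                                            
5                                           
Cursor: (3,0)                               
                                            
                                            
                                            
                                            
                                            
                                            
                                            


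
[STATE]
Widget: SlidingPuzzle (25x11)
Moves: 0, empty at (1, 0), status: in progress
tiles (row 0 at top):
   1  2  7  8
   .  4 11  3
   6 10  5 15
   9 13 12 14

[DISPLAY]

┌────┬────┬────┬────┐    
│  1 │  2 │  7 │  8 │    
├────┼────┼────┼────┤    
│    │  4 │ 11 │  3 │    
├────┼────┼────┼────┤    
│  6 │ 10 │  5 │ 15 │    
├────┼────┼────┼────┤    
│  9 │ 13 │ 12 │ 14 │    
└────┴────┴────┴────┘    
Moves: 0                 
                         


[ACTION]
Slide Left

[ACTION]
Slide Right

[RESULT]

┌────┬────┬────┬────┐    
│  1 │  2 │  7 │  8 │    
├────┼────┼────┼────┤    
│    │  4 │ 11 │  3 │    
├────┼────┼────┼────┤    
│  6 │ 10 │  5 │ 15 │    
├────┼────┼────┼────┤    
│  9 │ 13 │ 12 │ 14 │    
└────┴────┴────┴────┘    
Moves: 2                 
                         


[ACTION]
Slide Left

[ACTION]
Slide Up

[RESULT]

┌────┬────┬────┬────┐    
│  1 │  2 │  7 │  8 │    
├────┼────┼────┼────┤    
│  4 │ 10 │ 11 │  3 │    
├────┼────┼────┼────┤    
│  6 │    │  5 │ 15 │    
├────┼────┼────┼────┤    
│  9 │ 13 │ 12 │ 14 │    
└────┴────┴────┴────┘    
Moves: 4                 
                         


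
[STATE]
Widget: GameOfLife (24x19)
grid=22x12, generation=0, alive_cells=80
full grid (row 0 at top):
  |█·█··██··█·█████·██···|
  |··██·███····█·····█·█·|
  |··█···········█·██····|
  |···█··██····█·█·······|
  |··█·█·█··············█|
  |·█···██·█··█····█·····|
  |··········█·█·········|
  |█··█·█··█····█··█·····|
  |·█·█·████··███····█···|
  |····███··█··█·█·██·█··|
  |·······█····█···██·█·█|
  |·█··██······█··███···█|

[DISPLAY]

Gen: 0                  
█·█··██··█·█████·██···  
··██·███····█·····█·█·  
··█···········█·██····  
···█··██····█·█·······  
··█·█·█··············█  
·█···██·█··█····█·····  
··········█·█·········  
█··█·█··█····█··█·····  
·█·█·████··███····█···  
····███··█··█·█·██·█··  
·······█····█···██·█·█  
·█··██······█··███···█  
                        
                        
                        
                        
                        
                        


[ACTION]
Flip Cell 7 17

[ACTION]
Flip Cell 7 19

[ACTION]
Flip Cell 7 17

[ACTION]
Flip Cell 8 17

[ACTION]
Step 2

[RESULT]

Gen: 2                  
·█···█·····█·█···█·█··  
···········█··█·█··█··  
·█·····█····█·█·█·█···  
·█····█·······█·█·····  
··█···················  
·······██·███·········  
····█····█·██·········  
··█··█·····█·██···█···  
··███···███···███··██·  
···█······███·██···██·  
················█·█·█·  
······················  
                        
                        
                        
                        
                        
                        


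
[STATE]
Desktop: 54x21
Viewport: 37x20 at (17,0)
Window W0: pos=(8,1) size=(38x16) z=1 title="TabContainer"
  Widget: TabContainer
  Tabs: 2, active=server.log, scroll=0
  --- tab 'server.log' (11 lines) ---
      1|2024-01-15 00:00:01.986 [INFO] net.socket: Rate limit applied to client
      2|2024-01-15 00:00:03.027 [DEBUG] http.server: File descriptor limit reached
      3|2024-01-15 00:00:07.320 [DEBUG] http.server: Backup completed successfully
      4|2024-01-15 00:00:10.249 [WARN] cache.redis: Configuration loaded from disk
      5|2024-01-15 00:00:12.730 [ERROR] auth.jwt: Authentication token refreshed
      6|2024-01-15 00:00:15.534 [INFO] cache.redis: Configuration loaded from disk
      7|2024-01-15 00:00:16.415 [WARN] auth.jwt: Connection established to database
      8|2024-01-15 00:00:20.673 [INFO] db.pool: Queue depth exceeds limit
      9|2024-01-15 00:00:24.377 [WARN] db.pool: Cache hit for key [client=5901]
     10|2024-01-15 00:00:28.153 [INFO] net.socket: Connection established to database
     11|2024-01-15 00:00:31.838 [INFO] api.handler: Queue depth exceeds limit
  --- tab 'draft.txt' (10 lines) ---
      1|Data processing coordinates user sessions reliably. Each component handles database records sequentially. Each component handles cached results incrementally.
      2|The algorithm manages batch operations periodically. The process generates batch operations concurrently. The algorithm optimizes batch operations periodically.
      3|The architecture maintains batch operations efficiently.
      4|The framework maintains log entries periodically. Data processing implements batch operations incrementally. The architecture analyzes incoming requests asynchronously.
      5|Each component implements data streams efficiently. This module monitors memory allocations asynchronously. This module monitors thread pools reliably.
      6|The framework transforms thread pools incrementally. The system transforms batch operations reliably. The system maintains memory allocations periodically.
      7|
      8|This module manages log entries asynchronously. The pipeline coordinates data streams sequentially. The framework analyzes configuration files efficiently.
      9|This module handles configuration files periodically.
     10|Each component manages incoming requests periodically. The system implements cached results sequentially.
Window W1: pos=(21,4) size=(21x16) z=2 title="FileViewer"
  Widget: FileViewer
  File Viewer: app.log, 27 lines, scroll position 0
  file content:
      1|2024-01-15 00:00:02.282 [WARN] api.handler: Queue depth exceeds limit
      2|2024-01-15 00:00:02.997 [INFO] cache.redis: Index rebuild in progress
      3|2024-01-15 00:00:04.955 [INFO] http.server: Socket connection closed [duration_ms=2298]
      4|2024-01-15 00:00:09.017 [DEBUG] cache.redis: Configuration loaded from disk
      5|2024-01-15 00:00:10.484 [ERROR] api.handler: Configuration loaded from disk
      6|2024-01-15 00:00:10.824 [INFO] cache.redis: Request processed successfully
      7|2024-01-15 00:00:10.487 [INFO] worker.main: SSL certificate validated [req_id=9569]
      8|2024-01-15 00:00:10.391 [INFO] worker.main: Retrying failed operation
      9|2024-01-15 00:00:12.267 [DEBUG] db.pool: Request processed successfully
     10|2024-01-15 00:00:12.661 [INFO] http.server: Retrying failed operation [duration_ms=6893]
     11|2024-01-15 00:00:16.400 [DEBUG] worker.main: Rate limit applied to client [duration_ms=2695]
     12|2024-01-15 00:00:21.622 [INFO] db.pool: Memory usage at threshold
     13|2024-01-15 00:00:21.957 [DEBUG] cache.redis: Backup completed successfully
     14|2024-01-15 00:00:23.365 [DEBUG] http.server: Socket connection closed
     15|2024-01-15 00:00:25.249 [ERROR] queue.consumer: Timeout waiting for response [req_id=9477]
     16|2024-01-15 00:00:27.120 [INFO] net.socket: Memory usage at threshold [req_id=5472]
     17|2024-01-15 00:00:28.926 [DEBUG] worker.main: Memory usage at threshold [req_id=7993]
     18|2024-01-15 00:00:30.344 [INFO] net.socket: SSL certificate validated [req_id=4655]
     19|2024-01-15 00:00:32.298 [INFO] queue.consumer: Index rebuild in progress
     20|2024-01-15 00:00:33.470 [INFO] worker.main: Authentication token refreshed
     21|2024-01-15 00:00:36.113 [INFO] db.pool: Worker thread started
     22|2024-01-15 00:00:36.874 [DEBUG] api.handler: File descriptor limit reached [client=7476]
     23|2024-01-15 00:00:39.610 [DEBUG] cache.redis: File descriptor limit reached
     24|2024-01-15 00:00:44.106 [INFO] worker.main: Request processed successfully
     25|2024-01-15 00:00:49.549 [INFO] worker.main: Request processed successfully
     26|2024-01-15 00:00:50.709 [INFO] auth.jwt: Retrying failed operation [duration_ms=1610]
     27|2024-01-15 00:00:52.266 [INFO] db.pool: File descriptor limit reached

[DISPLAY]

                                     
━━━━━━━━━━━━━━━━━━━━━━━━━━━━┓        
ainer                       ┃        
────────────────────────────┨        
log]┏━━━━━━━━━━━━━━━━━━━┓   ┃        
────┃ FileViewer        ┃───┃        
15 0┠───────────────────┨t.s┃        
15 0┃2024-01-15 00:00:0▲┃ttp┃        
15 0┃2024-01-15 00:00:0█┃ttp┃        
15 0┃2024-01-15 00:00:0░┃che┃        
15 0┃2024-01-15 00:00:0░┃uth┃        
15 0┃2024-01-15 00:00:1░┃che┃        
15 0┃2024-01-15 00:00:1░┃th.┃        
15 0┃2024-01-15 00:00:1░┃.po┃        
15 0┃2024-01-15 00:00:1░┃.po┃        
15 0┃2024-01-15 00:00:1░┃t.s┃        
━━━━┃2024-01-15 00:00:1░┃━━━┛        
    ┃2024-01-15 00:00:1░┃            
    ┃2024-01-15 00:00:2▼┃            
    ┗━━━━━━━━━━━━━━━━━━━┛            


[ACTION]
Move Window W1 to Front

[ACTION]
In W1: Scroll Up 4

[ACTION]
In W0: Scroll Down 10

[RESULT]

                                     
━━━━━━━━━━━━━━━━━━━━━━━━━━━━┓        
ainer                       ┃        
────────────────────────────┨        
log]┏━━━━━━━━━━━━━━━━━━━┓   ┃        
────┃ FileViewer        ┃───┃        
15 0┠───────────────────┨i.h┃        
    ┃2024-01-15 00:00:0▲┃   ┃        
    ┃2024-01-15 00:00:0█┃   ┃        
    ┃2024-01-15 00:00:0░┃   ┃        
    ┃2024-01-15 00:00:0░┃   ┃        
    ┃2024-01-15 00:00:1░┃   ┃        
    ┃2024-01-15 00:00:1░┃   ┃        
    ┃2024-01-15 00:00:1░┃   ┃        
    ┃2024-01-15 00:00:1░┃   ┃        
    ┃2024-01-15 00:00:1░┃   ┃        
━━━━┃2024-01-15 00:00:1░┃━━━┛        
    ┃2024-01-15 00:00:1░┃            
    ┃2024-01-15 00:00:2▼┃            
    ┗━━━━━━━━━━━━━━━━━━━┛            


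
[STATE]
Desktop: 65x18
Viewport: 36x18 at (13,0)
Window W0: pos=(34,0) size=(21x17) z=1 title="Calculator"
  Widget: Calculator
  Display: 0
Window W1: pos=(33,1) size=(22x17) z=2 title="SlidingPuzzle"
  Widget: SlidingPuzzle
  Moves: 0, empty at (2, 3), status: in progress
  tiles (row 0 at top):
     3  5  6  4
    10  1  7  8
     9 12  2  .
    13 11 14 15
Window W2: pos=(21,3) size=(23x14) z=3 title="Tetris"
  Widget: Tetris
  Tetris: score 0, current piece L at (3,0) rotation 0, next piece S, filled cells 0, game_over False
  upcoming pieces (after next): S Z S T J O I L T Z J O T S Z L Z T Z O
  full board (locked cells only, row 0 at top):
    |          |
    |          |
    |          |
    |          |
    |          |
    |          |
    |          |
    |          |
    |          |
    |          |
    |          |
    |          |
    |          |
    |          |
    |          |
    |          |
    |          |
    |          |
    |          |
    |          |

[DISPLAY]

                     ┏━━━━━━━━━━━━━━
                    ┏━━━━━━━━━━━━━━━
                    ┃ SlidingPuzzle 
        ┏━━━━━━━━━━━━━━━━━━━━━┓─────
        ┃ Tetris              ┃┬────
        ┠─────────────────────┨│  6 
        ┃          │Next:     ┃┼────
        ┃          │ ░░       ┃│  7 
        ┃          │░░        ┃┼────
        ┃          │          ┃│  2 
        ┃          │          ┃┼────
        ┃          │          ┃│ 14 
        ┃          │Score:    ┃┴────
        ┃          │0         ┃     
        ┃          │          ┃     
        ┃          │          ┃     
        ┗━━━━━━━━━━━━━━━━━━━━━┛     
                    ┗━━━━━━━━━━━━━━━


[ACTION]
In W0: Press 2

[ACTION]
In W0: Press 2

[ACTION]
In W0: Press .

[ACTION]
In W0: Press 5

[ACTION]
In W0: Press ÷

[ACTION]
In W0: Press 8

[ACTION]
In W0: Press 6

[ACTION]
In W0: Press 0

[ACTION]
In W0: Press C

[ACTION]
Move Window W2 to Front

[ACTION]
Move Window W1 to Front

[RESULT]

                     ┏━━━━━━━━━━━━━━
                    ┏━━━━━━━━━━━━━━━
                    ┃ SlidingPuzzle 
        ┏━━━━━━━━━━━┠───────────────
        ┃ Tetris    ┃┌────┬────┬────
        ┠───────────┃│  3 │  5 │  6 
        ┃          │┃├────┼────┼────
        ┃          │┃│ 10 │  1 │  7 
        ┃          │┃├────┼────┼────
        ┃          │┃│  9 │ 12 │  2 
        ┃          │┃├────┼────┼────
        ┃          │┃│ 13 │ 11 │ 14 
        ┃          │┃└────┴────┴────
        ┃          │┃Moves: 0       
        ┃          │┃               
        ┃          │┃               
        ┗━━━━━━━━━━━┃               
                    ┗━━━━━━━━━━━━━━━


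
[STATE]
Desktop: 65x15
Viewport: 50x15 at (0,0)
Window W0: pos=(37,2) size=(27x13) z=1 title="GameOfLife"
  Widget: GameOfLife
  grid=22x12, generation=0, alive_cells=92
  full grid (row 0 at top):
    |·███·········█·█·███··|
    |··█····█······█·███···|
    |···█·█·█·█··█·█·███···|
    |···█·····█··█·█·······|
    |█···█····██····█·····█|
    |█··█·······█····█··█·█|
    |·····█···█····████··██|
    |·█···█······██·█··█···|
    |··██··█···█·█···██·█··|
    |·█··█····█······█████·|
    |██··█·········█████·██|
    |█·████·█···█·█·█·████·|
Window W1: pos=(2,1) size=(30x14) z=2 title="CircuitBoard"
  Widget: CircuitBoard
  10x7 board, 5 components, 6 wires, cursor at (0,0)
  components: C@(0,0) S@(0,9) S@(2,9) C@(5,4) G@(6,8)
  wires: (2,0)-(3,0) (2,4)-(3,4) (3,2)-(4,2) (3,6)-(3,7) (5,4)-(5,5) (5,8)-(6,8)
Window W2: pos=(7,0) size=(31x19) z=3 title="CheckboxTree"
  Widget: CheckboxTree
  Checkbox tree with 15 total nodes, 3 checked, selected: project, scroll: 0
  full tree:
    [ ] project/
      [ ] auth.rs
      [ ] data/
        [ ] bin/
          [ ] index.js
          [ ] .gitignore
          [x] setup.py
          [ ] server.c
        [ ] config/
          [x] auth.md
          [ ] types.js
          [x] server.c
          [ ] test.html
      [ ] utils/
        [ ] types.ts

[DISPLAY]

       ┏━━━━━━━━━━━━━━━━━━━━━━━━━━━━━┓            
  ┏━━━━┃ CheckboxTree                ┃            
  ┃ Cir┠─────────────────────────────┨━━━━━━━━━━━━
  ┠────┃>[-] project/                ┃ GameOfLife 
  ┃   0┃   [ ] auth.rs               ┃────────────
  ┃0  [┃   [-] data/                 ┃Gen: 0      
  ┃    ┃     [-] bin/                ┃···█·█·█·█··
  ┃1   ┃       [ ] index.js          ┃···█·····█··
  ┃    ┃       [ ] .gitignore        ┃█···█····██·
  ┃2   ┃       [x] setup.py          ┃█··█·······█
  ┃    ┃       [ ] server.c          ┃·····█···█··
  ┃3   ┃     [-] config/             ┃·█···█······
  ┃    ┃       [x] auth.md           ┃··██··█···█·
  ┃4   ┃       [ ] types.js          ┃·█··█····█··
  ┗━━━━┃       [x] server.c          ┃━━━━━━━━━━━━


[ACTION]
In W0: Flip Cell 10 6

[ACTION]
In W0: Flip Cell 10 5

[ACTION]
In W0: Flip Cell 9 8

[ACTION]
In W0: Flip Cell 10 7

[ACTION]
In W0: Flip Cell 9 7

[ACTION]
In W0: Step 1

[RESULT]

       ┏━━━━━━━━━━━━━━━━━━━━━━━━━━━━━┓            
  ┏━━━━┃ CheckboxTree                ┃            
  ┃ Cir┠─────────────────────────────┨━━━━━━━━━━━━
  ┠────┃>[-] project/                ┃ GameOfLife 
  ┃   0┃   [ ] auth.rs               ┃────────────
  ┃0  [┃   [-] data/                 ┃Gen: 1      
  ┃    ┃     [-] bin/                ┃··███·█·····
  ┃1   ┃       [ ] index.js          ┃···█·····█·█
  ┃    ┃       [ ] .gitignore        ┃···██····███
  ┃2   ┃       [x] setup.py          ┃····█····█··
  ┃    ┃       [ ] server.c          ┃····█·······
  ┃3   ┃     [-] config/             ┃··█·███····█
  ┃    ┃       [x] auth.md           ┃·█████████·█
  ┃4   ┃       [ ] types.js          ┃██··█···██··
  ┗━━━━┃       [x] server.c          ┃━━━━━━━━━━━━


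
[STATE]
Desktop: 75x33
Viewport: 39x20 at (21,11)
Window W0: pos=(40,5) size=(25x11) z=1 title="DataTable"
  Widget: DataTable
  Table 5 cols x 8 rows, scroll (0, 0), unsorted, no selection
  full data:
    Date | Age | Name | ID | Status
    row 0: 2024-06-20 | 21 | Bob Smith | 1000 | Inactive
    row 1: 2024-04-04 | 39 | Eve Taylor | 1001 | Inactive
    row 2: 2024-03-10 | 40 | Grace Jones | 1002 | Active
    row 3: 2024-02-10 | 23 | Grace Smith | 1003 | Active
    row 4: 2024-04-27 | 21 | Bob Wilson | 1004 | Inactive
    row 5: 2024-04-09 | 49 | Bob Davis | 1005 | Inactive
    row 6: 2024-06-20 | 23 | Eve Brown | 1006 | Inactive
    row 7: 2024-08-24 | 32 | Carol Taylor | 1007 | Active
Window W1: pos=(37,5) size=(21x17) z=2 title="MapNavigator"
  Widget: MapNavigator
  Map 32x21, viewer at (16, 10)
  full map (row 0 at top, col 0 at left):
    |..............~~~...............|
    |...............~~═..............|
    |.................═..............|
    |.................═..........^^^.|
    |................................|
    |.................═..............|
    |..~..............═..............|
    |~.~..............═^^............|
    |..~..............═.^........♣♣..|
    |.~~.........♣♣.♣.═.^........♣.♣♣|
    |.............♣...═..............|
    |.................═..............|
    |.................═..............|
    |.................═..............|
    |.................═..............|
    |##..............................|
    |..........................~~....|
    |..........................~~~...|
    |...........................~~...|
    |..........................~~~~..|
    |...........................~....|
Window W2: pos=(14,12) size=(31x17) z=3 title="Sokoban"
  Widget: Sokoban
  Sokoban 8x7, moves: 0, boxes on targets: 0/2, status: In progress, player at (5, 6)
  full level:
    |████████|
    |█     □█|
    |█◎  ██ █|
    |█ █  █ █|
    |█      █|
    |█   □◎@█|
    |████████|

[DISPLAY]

                ┃..........═^^......┃e 
━━━━━━━━━━━━━━━━━━━━━━━┓...═.^......┃ac
an                     ┃.♣.═.^......┃ac
───────────────────────┨..@═........┃b 
██                     ┃...═........┃━━
□█                     ┃...═........┃  
 █                     ┃...═........┃  
 █                     ┃...═........┃  
 █                     ┃............┃  
@█                     ┃............┃  
██                     ┃━━━━━━━━━━━━┛  
 0  0/2                ┃               
                       ┃               
                       ┃               
                       ┃               
                       ┃               
                       ┃               
━━━━━━━━━━━━━━━━━━━━━━━┛               
                                       
                                       


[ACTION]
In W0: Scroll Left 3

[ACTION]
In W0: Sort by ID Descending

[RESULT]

                ┃..........═^^......┃e 
━━━━━━━━━━━━━━━━━━━━━━━┓...═.^......┃b 
an                     ┃.♣.═.^......┃b 
───────────────────────┨..@═........┃ac
██                     ┃...═........┃━━
□█                     ┃...═........┃  
 █                     ┃...═........┃  
 █                     ┃...═........┃  
 █                     ┃............┃  
@█                     ┃............┃  
██                     ┃━━━━━━━━━━━━┛  
 0  0/2                ┃               
                       ┃               
                       ┃               
                       ┃               
                       ┃               
                       ┃               
━━━━━━━━━━━━━━━━━━━━━━━┛               
                                       
                                       


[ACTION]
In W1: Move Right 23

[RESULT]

                ┃..........         ┃e 
━━━━━━━━━━━━━━━━━━━━━━━┓♣..         ┃b 
an                     ┃.♣♣         ┃b 
───────────────────────┨..@         ┃ac
██                     ┃...         ┃━━
□█                     ┃...         ┃  
 █                     ┃...         ┃  
 █                     ┃...         ┃  
 █                     ┃...         ┃  
@█                     ┃...         ┃  
██                     ┃━━━━━━━━━━━━┛  
 0  0/2                ┃               
                       ┃               
                       ┃               
                       ┃               
                       ┃               
                       ┃               
━━━━━━━━━━━━━━━━━━━━━━━┛               
                                       
                                       


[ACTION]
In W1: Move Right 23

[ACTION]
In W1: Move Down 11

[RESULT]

                ┃....~~~...         ┃e 
━━━━━━━━━━━━━━━━━━━━━━━┓...         ┃b 
an                     ┃~..         ┃b 
───────────────────────┨..@         ┃ac
██                     ┃            ┃━━
□█                     ┃            ┃  
 █                     ┃            ┃  
 █                     ┃            ┃  
 █                     ┃            ┃  
@█                     ┃            ┃  
██                     ┃━━━━━━━━━━━━┛  
 0  0/2                ┃               
                       ┃               
                       ┃               
                       ┃               
                       ┃               
                       ┃               
━━━━━━━━━━━━━━━━━━━━━━━┛               
                                       
                                       


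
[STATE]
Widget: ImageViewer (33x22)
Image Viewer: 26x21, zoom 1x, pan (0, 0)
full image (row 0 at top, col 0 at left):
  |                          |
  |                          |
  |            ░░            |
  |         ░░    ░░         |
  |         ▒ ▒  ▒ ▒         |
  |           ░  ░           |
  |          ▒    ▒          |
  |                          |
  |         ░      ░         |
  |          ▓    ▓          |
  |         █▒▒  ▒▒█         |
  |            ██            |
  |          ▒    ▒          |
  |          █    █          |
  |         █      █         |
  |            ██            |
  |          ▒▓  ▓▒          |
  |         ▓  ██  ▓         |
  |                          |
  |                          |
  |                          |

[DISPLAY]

                                 
                                 
            ░░                   
         ░░    ░░                
         ▒ ▒  ▒ ▒                
           ░  ░                  
          ▒    ▒                 
                                 
         ░      ░                
          ▓    ▓                 
         █▒▒  ▒▒█                
            ██                   
          ▒    ▒                 
          █    █                 
         █      █                
            ██                   
          ▒▓  ▓▒                 
         ▓  ██  ▓                
                                 
                                 
                                 
                                 


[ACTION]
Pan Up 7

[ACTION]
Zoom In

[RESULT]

                                 
                                 
                                 
                                 
                        ░░░░     
                        ░░░░     
                  ░░░░        ░░░
                  ░░░░        ░░░
                  ▒▒  ▒▒    ▒▒  ▒
                  ▒▒  ▒▒    ▒▒  ▒
                      ░░    ░░   
                      ░░    ░░   
                    ▒▒        ▒▒ 
                    ▒▒        ▒▒ 
                                 
                                 
                  ░░            ░
                  ░░            ░
                    ▓▓        ▓▓ 
                    ▓▓        ▓▓ 
                  ██▒▒▒▒    ▒▒▒▒█
                  ██▒▒▒▒    ▒▒▒▒█


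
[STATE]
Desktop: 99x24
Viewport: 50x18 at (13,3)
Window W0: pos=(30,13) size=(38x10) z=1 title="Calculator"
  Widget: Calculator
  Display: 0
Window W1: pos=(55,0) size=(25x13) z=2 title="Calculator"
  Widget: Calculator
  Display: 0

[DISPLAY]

                                          ┃       
                                          ┃┌───┬──
                                          ┃│ 7 │ 8
                                          ┃├───┼──
                                          ┃│ 4 │ 5
                                          ┃├───┼──
                                          ┃│ 1 │ 2
                                          ┃├───┼──
                                          ┃│ 0 │ .
                                          ┗━━━━━━━
                 ┏━━━━━━━━━━━━━━━━━━━━━━━━━━━━━━━━
                 ┃ Calculator                     
                 ┠────────────────────────────────
                 ┃                                
                 ┃┌───┬───┬───┬───┐               
                 ┃│ 7 │ 8 │ 9 │ ÷ │               
                 ┃├───┼───┼───┼───┤               
                 ┃│ 4 │ 5 │ 6 │ × │               


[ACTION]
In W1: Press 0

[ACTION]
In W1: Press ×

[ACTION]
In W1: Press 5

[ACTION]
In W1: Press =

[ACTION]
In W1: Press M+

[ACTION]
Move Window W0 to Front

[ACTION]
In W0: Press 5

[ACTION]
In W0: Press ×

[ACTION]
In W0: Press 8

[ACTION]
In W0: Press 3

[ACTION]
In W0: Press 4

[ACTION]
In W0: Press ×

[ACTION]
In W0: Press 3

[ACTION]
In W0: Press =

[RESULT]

                                          ┃       
                                          ┃┌───┬──
                                          ┃│ 7 │ 8
                                          ┃├───┼──
                                          ┃│ 4 │ 5
                                          ┃├───┼──
                                          ┃│ 1 │ 2
                                          ┃├───┼──
                                          ┃│ 0 │ .
                                          ┗━━━━━━━
                 ┏━━━━━━━━━━━━━━━━━━━━━━━━━━━━━━━━
                 ┃ Calculator                     
                 ┠────────────────────────────────
                 ┃                               1
                 ┃┌───┬───┬───┬───┐               
                 ┃│ 7 │ 8 │ 9 │ ÷ │               
                 ┃├───┼───┼───┼───┤               
                 ┃│ 4 │ 5 │ 6 │ × │               
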